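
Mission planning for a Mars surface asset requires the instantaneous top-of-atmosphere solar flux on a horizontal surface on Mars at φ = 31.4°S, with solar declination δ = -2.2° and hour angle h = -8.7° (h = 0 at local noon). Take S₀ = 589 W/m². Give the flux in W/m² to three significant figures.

508 W/m²

cos θ_z = sin φ sin δ + cos φ cos δ cos h = 0.020000 + 0.843108 = 0.863108.
Flux = S₀ · cos θ_z = 589 × 0.863108 = 508.4 W/m².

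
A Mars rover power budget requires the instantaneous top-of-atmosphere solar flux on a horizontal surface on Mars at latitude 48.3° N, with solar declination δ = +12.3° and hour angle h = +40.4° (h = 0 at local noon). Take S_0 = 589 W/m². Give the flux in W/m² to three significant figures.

385 W/m²

cos θ_z = sin ϕ sin δ + cos ϕ cos δ cos h = 0.159057 + 0.494970 = 0.654027.
Flux = S_0 · cos θ_z = 589 × 0.654027 = 385.2 W/m².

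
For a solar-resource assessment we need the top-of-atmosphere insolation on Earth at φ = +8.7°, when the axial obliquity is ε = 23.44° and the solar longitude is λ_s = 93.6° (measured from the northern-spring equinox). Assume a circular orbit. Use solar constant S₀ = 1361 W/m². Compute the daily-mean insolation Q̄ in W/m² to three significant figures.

Q̄ ≈ 435 W/m²

Solar declination: sin δ = sin ε · sin λ_s = sin 23.44° × sin 93.6° = 0.39700, so δ = +23.391°.
cos H₀ = −tan(+8.7°) tan(+23.391°) = -0.0662, H₀ = 1.6370 rad.
Bracket: H₀ sin φ sin δ + cos φ cos δ sin H₀ = 1.6370×0.15126×0.39700 + 0.98849×0.91782×0.99781 = 0.098302 + 0.905269 = 1.003571.
Q̄ = (S₀/π) × [bracket] = (1361/π) × 1.003571 = 434.8 W/m².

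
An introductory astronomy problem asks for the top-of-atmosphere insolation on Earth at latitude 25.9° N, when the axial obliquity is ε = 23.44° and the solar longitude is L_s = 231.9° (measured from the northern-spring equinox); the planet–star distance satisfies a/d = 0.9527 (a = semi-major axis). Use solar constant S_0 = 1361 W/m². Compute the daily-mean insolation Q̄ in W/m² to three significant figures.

Q̄ ≈ 256 W/m²

Solar declination: sin δ = sin ε · sin L_s = sin 23.44° × sin 231.9° = -0.31303, so δ = -18.242°.
cos h₀ = −tan(+25.9°) tan(-18.242°) = 0.1600, h₀ = 1.4101 rad.
Bracket: h₀ sin ϕ sin δ + cos ϕ cos δ sin h₀ = 1.4101×0.43680×-0.31303 + 0.89956×0.94974×0.98711 = -0.192805 + 0.843336 = 0.650531.
Inverse-square distance factor (a/d)² = 0.9527² = 0.907637.
Q̄ = (S_0/π) × 0.907637 × [bracket] = (1361/π) × 0.907637 × 0.650531 = 255.8 W/m².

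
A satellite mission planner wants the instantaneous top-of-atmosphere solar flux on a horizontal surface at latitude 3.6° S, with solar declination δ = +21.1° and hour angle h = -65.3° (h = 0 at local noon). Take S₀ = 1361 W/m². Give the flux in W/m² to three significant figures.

cos θ_z = sin φ sin δ + cos φ cos δ cos h = -0.022604 + 0.389081 = 0.366477.
Flux = S₀ · cos θ_z = 1361 × 0.366477 = 498.8 W/m².

499 W/m²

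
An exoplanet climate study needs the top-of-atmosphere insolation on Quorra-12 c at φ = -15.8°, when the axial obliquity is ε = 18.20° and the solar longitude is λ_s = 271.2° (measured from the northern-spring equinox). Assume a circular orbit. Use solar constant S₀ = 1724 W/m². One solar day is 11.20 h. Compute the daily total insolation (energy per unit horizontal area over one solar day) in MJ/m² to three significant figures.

23.3 MJ/m²

Solar declination: sin δ = sin ε · sin λ_s = sin 18.20° × sin 271.2° = -0.31227, so δ = -18.196°.
cos H₀ = −tan(-15.8°) tan(-18.196°) = -0.0930, H₀ = 1.6639 rad.
Bracket: H₀ sin φ sin δ + cos φ cos δ sin H₀ = 1.6639×-0.27228×-0.31227 + 0.96222×0.94999×0.99566 = 0.141473 + 0.910132 = 1.051605.
Q̄ = (S₀/π) × [bracket] = (1724/π) × 1.051605 = 577.09 W/m².
Daily total = Q̄ × 11.20 h × 3600 s/h = 577.09 × 11.20 × 3600 / 10⁶ = 23.27 MJ/m².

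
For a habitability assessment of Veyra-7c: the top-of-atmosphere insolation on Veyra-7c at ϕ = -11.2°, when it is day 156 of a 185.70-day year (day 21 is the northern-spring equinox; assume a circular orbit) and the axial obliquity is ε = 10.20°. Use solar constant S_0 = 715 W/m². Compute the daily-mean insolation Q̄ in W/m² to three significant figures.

Q̄ ≈ 232 W/m²

Solar longitude: L_s = 360° × (156 − 21)/185.70 = 261.712°.
sin δ = sin 10.20° × sin 261.712° = -0.17524, so δ = -10.092°.
cos h₀ = −tan(-11.2°) tan(-10.092°) = -0.0352, h₀ = 1.6060 rad.
Bracket: h₀ sin ϕ sin δ + cos ϕ cos δ sin h₀ = 1.6060×-0.19423×-0.17524 + 0.98096×0.98453×0.99938 = 0.054663 + 0.965186 = 1.019849.
Q̄ = (S_0/π) × [bracket] = (715/π) × 1.019849 = 232.1 W/m².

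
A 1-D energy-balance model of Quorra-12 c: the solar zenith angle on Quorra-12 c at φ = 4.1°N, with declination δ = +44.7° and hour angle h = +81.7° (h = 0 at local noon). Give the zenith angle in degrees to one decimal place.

cos θ_z = sin φ sin δ + cos φ cos δ cos h = 0.050291 + 0.102346 = 0.152637.
θ_z = arccos(0.152637) = 81.2°.

θ_z = 81.2°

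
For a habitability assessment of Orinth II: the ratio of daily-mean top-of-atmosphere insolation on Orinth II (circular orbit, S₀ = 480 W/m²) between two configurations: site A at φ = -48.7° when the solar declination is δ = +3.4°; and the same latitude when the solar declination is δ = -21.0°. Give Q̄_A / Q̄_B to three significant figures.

— Configuration A (φ=-48.7°):
cos H₀ = −tan(-48.7°) tan(+3.400°) = 0.0676, H₀ = 1.5031 rad.
Bracket: H₀ sin φ sin δ + cos φ cos δ sin H₀ = 1.5031×-0.75126×0.05931 + 0.66000×0.99824×0.99771 = -0.066974 + 0.657330 = 0.590356.
Q̄ = (S₀/π) × [bracket] = (480/π) × 0.590356 = 90.200 W/m².
— Configuration B (φ=-48.7°):
cos H₀ = −tan(-48.7°) tan(-21.000°) = -0.4369, H₀ = 2.0230 rad.
Bracket: H₀ sin φ sin δ + cos φ cos δ sin H₀ = 2.0230×-0.75126×-0.35837 + 0.66000×0.93358×0.89949 = 0.544650 + 0.554232 = 1.098882.
Q̄ = (S₀/π) × [bracket] = (480/π) × 1.098882 = 167.90 W/m².
Ratio Q̄_A / Q̄_B = 90.200 / 167.90 = 0.5372.

Q̄_A / Q̄_B ≈ 0.537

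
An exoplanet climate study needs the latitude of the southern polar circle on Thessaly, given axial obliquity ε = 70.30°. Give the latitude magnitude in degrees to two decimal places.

The polar circle is the lowest latitude that experiences at least one full rotation of continuous darkness at the northern-summer solstice; it lies at |φ| = 90° − ε = 90° − 70.30° = 19.70°.

19.70°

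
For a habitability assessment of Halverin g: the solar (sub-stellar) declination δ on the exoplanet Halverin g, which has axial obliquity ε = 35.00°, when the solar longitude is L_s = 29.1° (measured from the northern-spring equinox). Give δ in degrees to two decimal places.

sin δ = sin ε · sin L_s = sin 35.00° × sin 29.1° = 0.278951.
δ = arcsin(0.278951) = +16.20°.

δ = +16.20°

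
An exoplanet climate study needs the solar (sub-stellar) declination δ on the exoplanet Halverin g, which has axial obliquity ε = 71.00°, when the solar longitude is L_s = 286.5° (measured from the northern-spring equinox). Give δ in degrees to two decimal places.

δ = -65.04°

sin δ = sin ε · sin L_s = sin 71.00° × sin 286.5° = -0.906582.
δ = arcsin(-0.906582) = -65.04°.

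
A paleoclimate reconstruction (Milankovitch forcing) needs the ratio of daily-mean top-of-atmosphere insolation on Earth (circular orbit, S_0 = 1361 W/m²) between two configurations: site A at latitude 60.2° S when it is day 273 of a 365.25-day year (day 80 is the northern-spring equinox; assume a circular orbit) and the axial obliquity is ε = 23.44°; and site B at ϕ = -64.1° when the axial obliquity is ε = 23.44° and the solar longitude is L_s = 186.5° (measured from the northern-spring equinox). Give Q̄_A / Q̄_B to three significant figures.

Q̄_A / Q̄_B ≈ 1.19

— Configuration A (ϕ=-60.2°):
Solar longitude: L_s = 360° × (273 − 80)/365.25 = 190.226°.
sin δ = sin 23.44° × sin 190.226° = -0.07062, so δ = -4.050°.
cos h₀ = −tan(-60.2°) tan(-4.050°) = -0.1236, h₀ = 1.6947 rad.
Bracket: h₀ sin ϕ sin δ + cos ϕ cos δ sin h₀ = 1.6947×-0.86777×-0.07062 + 0.49697×0.99750×0.99233 = 0.103854 + 0.491925 = 0.595779.
Q̄ = (S_0/π) × [bracket] = (1361/π) × 0.595779 = 258.10 W/m².
— Configuration B (ϕ=-64.1°):
Solar declination: sin δ = sin ε · sin L_s = sin 23.44° × sin 186.5° = -0.04503, so δ = -2.581°.
cos h₀ = −tan(-64.1°) tan(-2.581°) = -0.0928, h₀ = 1.6638 rad.
Bracket: h₀ sin ϕ sin δ + cos ϕ cos δ sin h₀ = 1.6638×-0.89956×-0.04503 + 0.43680×0.99899×0.99568 = 0.067396 + 0.434474 = 0.501870.
Q̄ = (S_0/π) × [bracket] = (1361/π) × 0.501870 = 217.42 W/m².
Ratio Q̄_A / Q̄_B = 258.10 / 217.42 = 1.187.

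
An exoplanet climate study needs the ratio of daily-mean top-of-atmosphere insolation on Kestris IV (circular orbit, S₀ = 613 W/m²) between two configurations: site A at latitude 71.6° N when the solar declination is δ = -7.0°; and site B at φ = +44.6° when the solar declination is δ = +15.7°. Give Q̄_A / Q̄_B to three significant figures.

— Configuration A (φ=+71.6°):
cos H₀ = −tan(+71.6°) tan(-7.000°) = 0.3691, H₀ = 1.1928 rad.
Bracket: H₀ sin φ sin δ + cos φ cos δ sin H₀ = 1.1928×0.94888×-0.12187 + 0.31565×0.99255×0.92939 = -0.137935 + 0.291176 = 0.153241.
Q̄ = (S₀/π) × [bracket] = (613/π) × 0.153241 = 29.901 W/m².
— Configuration B (φ=+44.6°):
cos H₀ = −tan(+44.6°) tan(+15.700°) = -0.2772, H₀ = 1.8517 rad.
Bracket: H₀ sin φ sin δ + cos φ cos δ sin H₀ = 1.8517×0.70215×0.27060 + 0.71203×0.96269×0.96082 = 0.351826 + 0.658608 = 1.010434.
Q̄ = (S₀/π) × [bracket] = (613/π) × 1.010434 = 197.16 W/m².
Ratio Q̄_A / Q̄_B = 29.901 / 197.16 = 0.1517.

Q̄_A / Q̄_B ≈ 0.152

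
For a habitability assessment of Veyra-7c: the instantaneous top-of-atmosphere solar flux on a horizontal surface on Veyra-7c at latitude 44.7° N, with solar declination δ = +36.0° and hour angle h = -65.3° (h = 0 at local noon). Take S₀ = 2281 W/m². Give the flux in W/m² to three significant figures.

1.49e+03 W/m²

cos θ_z = sin φ sin δ + cos φ cos δ cos h = 0.413445 + 0.240294 = 0.653739.
Flux = S₀ · cos θ_z = 2281 × 0.653739 = 1491 W/m².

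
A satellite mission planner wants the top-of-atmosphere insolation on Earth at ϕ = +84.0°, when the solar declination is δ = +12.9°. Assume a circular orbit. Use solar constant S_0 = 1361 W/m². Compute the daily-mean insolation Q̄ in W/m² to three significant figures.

cos h₀ = −tan(+84.0°) tan(+12.900°) = -2.1791 ≤ −1 ⇒ polar day, h₀ = π.
Bracket: h₀ sin ϕ sin δ + cos ϕ cos δ sin h₀ = 3.1416×0.99452×0.22325 + 0.10453×0.97476×0.00000 = 0.697519 + 0.000000 = 0.697519.
Q̄ = (S_0/π) × [bracket] = (1361/π) × 0.697519 = 302.2 W/m².

Q̄ ≈ 302 W/m²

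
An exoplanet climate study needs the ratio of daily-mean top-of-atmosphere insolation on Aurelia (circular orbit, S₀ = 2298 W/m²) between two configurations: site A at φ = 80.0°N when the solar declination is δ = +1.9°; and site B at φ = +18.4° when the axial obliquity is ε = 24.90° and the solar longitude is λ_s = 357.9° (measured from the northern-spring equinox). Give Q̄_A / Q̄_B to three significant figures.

— Configuration A (φ=+80.0°):
cos H₀ = −tan(+80.0°) tan(+1.900°) = -0.1881, H₀ = 1.7601 rad.
Bracket: H₀ sin φ sin δ + cos φ cos δ sin H₀ = 1.7601×0.98481×0.03316 + 0.17365×0.99945×0.98214 = 0.057478 + 0.170455 = 0.227933.
Q̄ = (S₀/π) × [bracket] = (2298/π) × 0.227933 = 166.73 W/m².
— Configuration B (φ=+18.4°):
Solar declination: sin δ = sin ε · sin λ_s = sin 24.90° × sin 357.9° = -0.01543, so δ = -0.884°.
cos H₀ = −tan(+18.4°) tan(-0.884°) = 0.0051, H₀ = 1.5657 rad.
Bracket: H₀ sin φ sin δ + cos φ cos δ sin H₀ = 1.5657×0.31565×-0.01543 + 0.94888×0.99988×0.99999 = -0.007626 + 0.948757 = 0.941131.
Q̄ = (S₀/π) × [bracket] = (2298/π) × 0.941131 = 688.41 W/m².
Ratio Q̄_A / Q̄_B = 166.73 / 688.41 = 0.2422.

Q̄_A / Q̄_B ≈ 0.242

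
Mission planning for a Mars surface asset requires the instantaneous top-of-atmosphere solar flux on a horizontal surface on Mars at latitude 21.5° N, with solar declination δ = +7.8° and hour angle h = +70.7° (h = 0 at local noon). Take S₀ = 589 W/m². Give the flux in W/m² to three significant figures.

209 W/m²

cos θ_z = sin φ sin δ + cos φ cos δ cos h = 0.049740 + 0.304671 = 0.354411.
Flux = S₀ · cos θ_z = 589 × 0.354411 = 208.7 W/m².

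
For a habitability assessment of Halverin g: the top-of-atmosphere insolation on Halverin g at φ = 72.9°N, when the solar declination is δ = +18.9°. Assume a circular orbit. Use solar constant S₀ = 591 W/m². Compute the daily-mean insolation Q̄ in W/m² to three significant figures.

Q̄ ≈ 183 W/m²

cos H₀ = −tan(+72.9°) tan(+18.900°) = -1.1129 ≤ −1 ⇒ polar day, H₀ = π.
Bracket: H₀ sin φ sin δ + cos φ cos δ sin H₀ = 3.1416×0.95579×0.32392 + 0.29404×0.94609×0.00000 = 0.972638 + 0.000000 = 0.972638.
Q̄ = (S₀/π) × [bracket] = (591/π) × 0.972638 = 183.0 W/m².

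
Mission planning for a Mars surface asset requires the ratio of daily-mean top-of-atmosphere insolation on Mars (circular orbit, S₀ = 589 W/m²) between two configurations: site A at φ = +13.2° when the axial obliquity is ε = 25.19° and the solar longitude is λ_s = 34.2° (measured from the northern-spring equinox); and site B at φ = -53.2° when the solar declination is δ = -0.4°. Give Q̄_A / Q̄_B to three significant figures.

— Configuration A (φ=+13.2°):
Solar declination: sin δ = sin ε · sin λ_s = sin 25.19° × sin 34.2° = 0.23923, so δ = +13.841°.
cos H₀ = −tan(+13.2°) tan(+13.841°) = -0.0578, H₀ = 1.6286 rad.
Bracket: H₀ sin φ sin δ + cos φ cos δ sin H₀ = 1.6286×0.22835×0.23923 + 0.97358×0.97096×0.99833 = 0.088967 + 0.943729 = 1.032696.
Q̄ = (S₀/π) × [bracket] = (589/π) × 1.032696 = 193.61 W/m².
— Configuration B (φ=-53.2°):
cos H₀ = −tan(-53.2°) tan(-0.400°) = -0.0093, H₀ = 1.5801 rad.
Bracket: H₀ sin φ sin δ + cos φ cos δ sin H₀ = 1.5801×-0.80073×-0.00698 + 0.59902×0.99998×0.99996 = 0.008831 + 0.598984 = 0.607815.
Q̄ = (S₀/π) × [bracket] = (589/π) × 0.607815 = 113.96 W/m².
Ratio Q̄_A / Q̄_B = 193.61 / 113.96 = 1.699.

Q̄_A / Q̄_B ≈ 1.70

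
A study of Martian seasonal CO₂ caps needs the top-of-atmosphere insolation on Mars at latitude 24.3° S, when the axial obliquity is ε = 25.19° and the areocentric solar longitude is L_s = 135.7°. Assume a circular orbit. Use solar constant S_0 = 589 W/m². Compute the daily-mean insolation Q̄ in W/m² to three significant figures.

sin δ = sin 25.19° × sin 135.7° = 0.29726, so δ = +17.293°.
cos h₀ = −tan(-24.3°) tan(+17.293°) = 0.1406, h₀ = 1.4298 rad.
Bracket: h₀ sin ϕ sin δ + cos ϕ cos δ sin h₀ = 1.4298×-0.41151×0.29726 + 0.91140×0.95480×0.99007 = -0.174901 + 0.861564 = 0.686663.
Q̄ = (S_0/π) × [bracket] = (589/π) × 0.686663 = 128.7 W/m².

Q̄ ≈ 129 W/m²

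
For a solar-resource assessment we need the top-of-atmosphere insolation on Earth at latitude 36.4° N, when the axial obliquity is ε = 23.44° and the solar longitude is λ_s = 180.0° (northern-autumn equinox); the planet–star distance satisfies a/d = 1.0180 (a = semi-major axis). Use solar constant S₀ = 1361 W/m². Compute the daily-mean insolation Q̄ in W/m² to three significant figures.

Q̄ ≈ 361 W/m²

Solar declination: sin δ = sin ε · sin λ_s = sin 23.44° × sin 180.0° = 0.00000, so δ = +0.000°.
cos H₀ = −tan(+36.4°) tan(+0.000°) = -0.0000, H₀ = 1.5708 rad.
Bracket: H₀ sin φ sin δ + cos φ cos δ sin H₀ = 1.5708×0.59342×0.00000 + 0.80489×1.00000×1.00000 = 0.000000 + 0.804890 = 0.804890.
Inverse-square distance factor (a/d)² = 1.0180² = 1.036324.
Q̄ = (S₀/π) × 1.036324 × [bracket] = (1361/π) × 1.036324 × 0.804890 = 361.4 W/m².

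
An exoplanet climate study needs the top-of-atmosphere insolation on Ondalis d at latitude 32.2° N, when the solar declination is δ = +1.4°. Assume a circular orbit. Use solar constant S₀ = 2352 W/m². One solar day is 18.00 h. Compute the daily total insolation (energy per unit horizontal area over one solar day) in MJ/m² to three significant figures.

42.0 MJ/m²

cos H₀ = −tan(+32.2°) tan(+1.400°) = -0.0154, H₀ = 1.5862 rad.
Bracket: H₀ sin φ sin δ + cos φ cos δ sin H₀ = 1.5862×0.53288×0.02443 + 0.84619×0.99970×0.99988 = 0.020650 + 0.845835 = 0.866485.
Q̄ = (S₀/π) × [bracket] = (2352/π) × 0.866485 = 648.71 W/m².
Daily total = Q̄ × 18.00 h × 3600 s/h = 648.71 × 18.00 × 3600 / 10⁶ = 42.04 MJ/m².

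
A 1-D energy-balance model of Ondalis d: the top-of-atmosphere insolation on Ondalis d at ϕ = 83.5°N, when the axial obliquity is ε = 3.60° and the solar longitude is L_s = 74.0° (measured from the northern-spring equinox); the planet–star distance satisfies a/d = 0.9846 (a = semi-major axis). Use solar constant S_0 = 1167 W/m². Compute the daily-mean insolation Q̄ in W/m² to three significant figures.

Q̄ ≈ 80.5 W/m²

Solar declination: sin δ = sin ε · sin L_s = sin 3.60° × sin 74.0° = 0.06036, so δ = +3.460°.
cos h₀ = −tan(+83.5°) tan(+3.460°) = -0.5307, h₀ = 2.1303 rad.
Bracket: h₀ sin ϕ sin δ + cos ϕ cos δ sin h₀ = 2.1303×0.99357×0.06036 + 0.11320×0.99818×0.84754 = 0.127758 + 0.095767 = 0.223525.
Inverse-square distance factor (a/d)² = 0.9846² = 0.969437.
Q̄ = (S_0/π) × 0.969437 × [bracket] = (1167/π) × 0.969437 × 0.223525 = 80.49 W/m².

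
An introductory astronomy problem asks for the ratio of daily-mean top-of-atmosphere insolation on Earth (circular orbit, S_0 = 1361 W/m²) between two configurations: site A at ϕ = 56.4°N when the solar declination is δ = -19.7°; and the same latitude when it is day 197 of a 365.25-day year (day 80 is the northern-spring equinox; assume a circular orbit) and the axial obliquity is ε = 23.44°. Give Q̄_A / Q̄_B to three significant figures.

— Configuration A (ϕ=+56.4°):
cos h₀ = −tan(+56.4°) tan(-19.700°) = 0.5389, h₀ = 1.0017 rad.
Bracket: h₀ sin ϕ sin δ + cos ϕ cos δ sin h₀ = 1.0017×0.83292×-0.33710 + 0.55339×0.94147×0.84236 = -0.281255 + 0.438870 = 0.157615.
Q̄ = (S_0/π) × [bracket] = (1361/π) × 0.157615 = 68.282 W/m².
— Configuration B (ϕ=+56.4°):
Solar longitude: L_s = 360° × (197 − 80)/365.25 = 115.318°.
sin δ = sin 23.44° × sin 115.318° = 0.35958, so δ = +21.074°.
cos h₀ = −tan(+56.4°) tan(+21.074°) = -0.5800, h₀ = 2.1895 rad.
Bracket: h₀ sin ϕ sin δ + cos ϕ cos δ sin h₀ = 2.1895×0.83292×0.35958 + 0.55339×0.93311×0.81461 = 0.655758 + 0.420643 = 1.076401.
Q̄ = (S_0/π) × [bracket] = (1361/π) × 1.076401 = 466.32 W/m².
Ratio Q̄_A / Q̄_B = 68.282 / 466.32 = 0.1464.

Q̄_A / Q̄_B ≈ 0.146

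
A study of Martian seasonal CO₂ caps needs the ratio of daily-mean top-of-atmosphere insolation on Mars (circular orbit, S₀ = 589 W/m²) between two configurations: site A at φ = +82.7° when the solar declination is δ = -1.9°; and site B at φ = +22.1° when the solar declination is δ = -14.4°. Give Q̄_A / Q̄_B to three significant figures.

Q̄_A / Q̄_B ≈ 0.105

— Configuration A (φ=+82.7°):
cos H₀ = −tan(+82.7°) tan(-1.900°) = 0.2590, H₀ = 1.3089 rad.
Bracket: H₀ sin φ sin δ + cos φ cos δ sin H₀ = 1.3089×0.99189×-0.03316 + 0.12706×0.99945×0.96589 = -0.043051 + 0.122658 = 0.079607.
Q̄ = (S₀/π) × [bracket] = (589/π) × 0.079607 = 14.925 W/m².
— Configuration B (φ=+22.1°):
cos H₀ = −tan(+22.1°) tan(-14.400°) = 0.1043, H₀ = 1.4663 rad.
Bracket: H₀ sin φ sin δ + cos φ cos δ sin H₀ = 1.4663×0.37622×-0.24869 + 0.92653×0.96858×0.99455 = -0.137190 + 0.892527 = 0.755337.
Q̄ = (S₀/π) × [bracket] = (589/π) × 0.755337 = 141.61 W/m².
Ratio Q̄_A / Q̄_B = 14.925 / 141.61 = 0.1054.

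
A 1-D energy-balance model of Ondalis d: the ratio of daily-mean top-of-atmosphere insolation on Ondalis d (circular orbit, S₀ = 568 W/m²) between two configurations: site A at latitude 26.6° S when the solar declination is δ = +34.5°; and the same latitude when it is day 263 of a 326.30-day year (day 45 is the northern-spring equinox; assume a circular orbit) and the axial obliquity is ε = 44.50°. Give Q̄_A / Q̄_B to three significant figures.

— Configuration A (φ=-26.6°):
cos H₀ = −tan(-26.6°) tan(+34.500°) = 0.3442, H₀ = 1.2194 rad.
Bracket: H₀ sin φ sin δ + cos φ cos δ sin H₀ = 1.2194×-0.44776×0.56641 + 0.89415×0.82413×0.93891 = -0.309259 + 0.691879 = 0.382620.
Q̄ = (S₀/π) × [bracket] = (568/π) × 0.382620 = 69.178 W/m².
— Configuration B (φ=-26.6°):
Solar longitude: λ_s = 360° × (263 − 45)/326.30 = 240.515°.
sin δ = sin 44.50° × sin 240.515° = -0.61013, so δ = -37.599°.
cos H₀ = −tan(-26.6°) tan(-37.599°) = -0.3856, H₀ = 1.9667 rad.
Bracket: H₀ sin φ sin δ + cos φ cos δ sin H₀ = 1.9667×-0.44776×-0.61013 + 0.89415×0.79230×0.92266 = 0.537286 + 0.653645 = 1.190931.
Q̄ = (S₀/π) × [bracket] = (568/π) × 1.190931 = 215.32 W/m².
Ratio Q̄_A / Q̄_B = 69.178 / 215.32 = 0.3213.

Q̄_A / Q̄_B ≈ 0.321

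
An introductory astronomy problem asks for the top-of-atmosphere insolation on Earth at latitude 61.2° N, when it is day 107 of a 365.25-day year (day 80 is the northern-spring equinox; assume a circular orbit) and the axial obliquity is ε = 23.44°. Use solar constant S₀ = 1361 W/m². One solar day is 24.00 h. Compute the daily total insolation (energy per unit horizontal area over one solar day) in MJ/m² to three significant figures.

Solar longitude: λ_s = 360° × (107 − 80)/365.25 = 26.612°.
sin δ = sin 23.44° × sin 26.612° = 0.17819, so δ = +10.264°.
cos H₀ = −tan(+61.2°) tan(+10.264°) = -0.3294, H₀ = 1.9065 rad.
Bracket: H₀ sin φ sin δ + cos φ cos δ sin H₀ = 1.9065×0.87631×0.17819 + 0.48175×0.98400×0.94419 = 0.297699 + 0.447586 = 0.745285.
Q̄ = (S₀/π) × [bracket] = (1361/π) × 0.745285 = 322.87 W/m².
Daily total = Q̄ × 24.00 h × 3600 s/h = 322.87 × 24.00 × 3600 / 10⁶ = 27.90 MJ/m².

27.9 MJ/m²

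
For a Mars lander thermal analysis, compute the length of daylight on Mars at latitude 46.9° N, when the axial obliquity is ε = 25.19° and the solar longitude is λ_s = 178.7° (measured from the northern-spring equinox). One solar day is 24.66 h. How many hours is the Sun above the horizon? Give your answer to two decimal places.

12.41 h

Solar declination: sin δ = sin ε · sin λ_s = sin 25.19° × sin 178.7° = 0.00966, so δ = +0.553°.
cos H₀ = −tan φ · tan δ = −tan(+46.9°) × tan(+0.553°) = -0.0103, so H₀ = 1.5811 rad = 90.59°.
Daylight = 2H₀/(2π) × 24.66 h = (1.5811/π) × 24.66 = 12.41 h.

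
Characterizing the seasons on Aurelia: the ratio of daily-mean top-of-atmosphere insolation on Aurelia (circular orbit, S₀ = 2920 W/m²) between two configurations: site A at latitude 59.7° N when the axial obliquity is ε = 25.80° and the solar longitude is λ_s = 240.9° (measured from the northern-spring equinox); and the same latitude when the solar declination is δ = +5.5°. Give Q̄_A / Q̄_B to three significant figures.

Q̄_A / Q̄_B ≈ 0.113

— Configuration A (φ=+59.7°):
Solar declination: sin δ = sin ε · sin λ_s = sin 25.80° × sin 240.9° = -0.38029, so δ = -22.352°.
cos H₀ = −tan(+59.7°) tan(-22.352°) = 0.7037, H₀ = 0.7903 rad.
Bracket: H₀ sin φ sin δ + cos φ cos δ sin H₀ = 0.7903×0.86340×-0.38029 + 0.50453×0.92487×0.71053 = -0.259489 + 0.331551 = 0.072062.
Q̄ = (S₀/π) × [bracket] = (2920/π) × 0.072062 = 66.979 W/m².
— Configuration B (φ=+59.7°):
cos H₀ = −tan(+59.7°) tan(+5.500°) = -0.1648, H₀ = 1.7363 rad.
Bracket: H₀ sin φ sin δ + cos φ cos δ sin H₀ = 1.7363×0.86340×0.09585 + 0.50453×0.99540×0.98633 = 0.143691 + 0.495344 = 0.639035.
Q̄ = (S₀/π) × [bracket] = (2920/π) × 0.639035 = 593.96 W/m².
Ratio Q̄_A / Q̄_B = 66.979 / 593.96 = 0.1128.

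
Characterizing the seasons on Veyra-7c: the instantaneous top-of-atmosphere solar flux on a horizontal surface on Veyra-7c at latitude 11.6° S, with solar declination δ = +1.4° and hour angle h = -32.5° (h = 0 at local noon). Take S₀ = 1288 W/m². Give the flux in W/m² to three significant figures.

cos θ_z = sin φ sin δ + cos φ cos δ cos h = -0.004913 + 0.825919 = 0.821006.
Flux = S₀ · cos θ_z = 1288 × 0.821006 = 1057 W/m².

1.06e+03 W/m²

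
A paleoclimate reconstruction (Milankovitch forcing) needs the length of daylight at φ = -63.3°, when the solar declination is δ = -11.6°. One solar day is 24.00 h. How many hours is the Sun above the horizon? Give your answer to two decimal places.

cos H₀ = −tan φ · tan δ = −tan(-63.3°) × tan(-11.600°) = -0.4081, so H₀ = 1.9912 rad = 114.09°.
Daylight = 2H₀/(2π) × 24.00 h = (1.9912/π) × 24.00 = 15.21 h.

15.21 h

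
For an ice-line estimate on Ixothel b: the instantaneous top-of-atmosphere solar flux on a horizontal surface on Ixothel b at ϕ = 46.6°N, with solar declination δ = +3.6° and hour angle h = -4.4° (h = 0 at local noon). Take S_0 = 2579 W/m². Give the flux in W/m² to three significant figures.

cos θ_z = sin ϕ sin δ + cos ϕ cos δ cos h = 0.045622 + 0.683711 = 0.729333.
Flux = S_0 · cos θ_z = 2579 × 0.729333 = 1881 W/m².

1.88e+03 W/m²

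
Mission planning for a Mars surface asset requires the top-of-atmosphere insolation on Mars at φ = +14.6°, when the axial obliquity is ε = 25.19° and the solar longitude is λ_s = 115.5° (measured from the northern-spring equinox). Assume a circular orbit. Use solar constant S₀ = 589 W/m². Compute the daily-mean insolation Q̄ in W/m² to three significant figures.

Solar declination: sin δ = sin ε · sin λ_s = sin 25.19° × sin 115.5° = 0.38416, so δ = +22.592°.
cos H₀ = −tan(+14.6°) tan(+22.592°) = -0.1084, H₀ = 1.6794 rad.
Bracket: H₀ sin φ sin δ + cos φ cos δ sin H₀ = 1.6794×0.25207×0.38416 + 0.96771×0.92327×0.99411 = 0.162625 + 0.888195 = 1.050820.
Q̄ = (S₀/π) × [bracket] = (589/π) × 1.050820 = 197.0 W/m².

Q̄ ≈ 197 W/m²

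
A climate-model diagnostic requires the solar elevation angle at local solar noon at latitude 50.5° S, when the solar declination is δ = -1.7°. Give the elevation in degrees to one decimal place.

41.2°

At local noon the hour angle is zero, so the zenith angle equals |φ − δ| = |-50.5° − (-1.700°)| = 48.800°.
Elevation = 90° − 48.800° = 41.2°.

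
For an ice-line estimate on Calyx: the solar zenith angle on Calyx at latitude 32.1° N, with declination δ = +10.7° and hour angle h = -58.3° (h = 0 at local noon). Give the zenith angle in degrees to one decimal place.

cos θ_z = sin ϕ sin δ + cos ϕ cos δ cos h = 0.098663 + 0.437399 = 0.536062.
θ_z = arccos(0.536062) = 57.6°.

θ_z = 57.6°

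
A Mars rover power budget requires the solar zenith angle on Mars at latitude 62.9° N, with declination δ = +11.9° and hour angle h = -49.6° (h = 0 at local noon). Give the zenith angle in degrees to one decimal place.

cos θ_z = sin φ sin δ + cos φ cos δ cos h = 0.183566 + 0.288903 = 0.472469.
θ_z = arccos(0.472469) = 61.8°.

θ_z = 61.8°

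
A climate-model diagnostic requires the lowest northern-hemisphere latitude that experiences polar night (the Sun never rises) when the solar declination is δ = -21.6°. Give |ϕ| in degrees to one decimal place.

Polar night requires cos h₀ = −tan ϕ tan δ ≥ 1, i.e. tan ϕ tan δ ≤ −1.
The boundary is |tan ϕ| · |tan δ| = 1, so |ϕ| = 90° − |δ| = 90° − 21.6° = 68.4° in the northern hemisphere.

|ϕ| = 68.4°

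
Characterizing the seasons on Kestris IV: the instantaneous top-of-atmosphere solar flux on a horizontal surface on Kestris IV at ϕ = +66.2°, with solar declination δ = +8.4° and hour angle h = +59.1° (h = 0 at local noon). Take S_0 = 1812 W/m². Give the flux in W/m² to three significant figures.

614 W/m²

cos θ_z = sin ϕ sin δ + cos ϕ cos δ cos h = 0.133660 + 0.205014 = 0.338674.
Flux = S_0 · cos θ_z = 1812 × 0.338674 = 613.7 W/m².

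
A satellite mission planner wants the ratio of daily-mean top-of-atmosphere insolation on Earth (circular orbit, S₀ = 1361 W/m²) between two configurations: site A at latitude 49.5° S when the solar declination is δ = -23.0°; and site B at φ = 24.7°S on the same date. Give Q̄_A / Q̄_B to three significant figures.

Q̄_A / Q̄_B ≈ 1.03

— Configuration A (φ=-49.5°):
cos H₀ = −tan(-49.5°) tan(-23.000°) = -0.4970, H₀ = 2.0909 rad.
Bracket: H₀ sin φ sin δ + cos φ cos δ sin H₀ = 2.0909×-0.76041×-0.39073 + 0.64945×0.92050×0.86775 = 0.621238 + 0.518757 = 1.139995.
Q̄ = (S₀/π) × [bracket] = (1361/π) × 1.139995 = 493.87 W/m².
— Configuration B (φ=-24.7°):
cos H₀ = −tan(-24.7°) tan(-23.000°) = -0.1952, H₀ = 1.7673 rad.
Bracket: H₀ sin φ sin δ + cos φ cos δ sin H₀ = 1.7673×-0.41787×-0.39073 + 0.90851×0.92050×0.98076 = 0.288555 + 0.820193 = 1.108748.
Q̄ = (S₀/π) × [bracket] = (1361/π) × 1.108748 = 480.33 W/m².
Ratio Q̄_A / Q̄_B = 493.87 / 480.33 = 1.028.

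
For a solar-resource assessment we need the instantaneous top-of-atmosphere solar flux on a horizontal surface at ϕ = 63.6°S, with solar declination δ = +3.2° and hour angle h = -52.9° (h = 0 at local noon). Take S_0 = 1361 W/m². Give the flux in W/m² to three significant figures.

296 W/m²

cos θ_z = sin ϕ sin δ + cos ϕ cos δ cos h = -0.050000 + 0.267789 = 0.217789.
Flux = S_0 · cos θ_z = 1361 × 0.217789 = 296.4 W/m².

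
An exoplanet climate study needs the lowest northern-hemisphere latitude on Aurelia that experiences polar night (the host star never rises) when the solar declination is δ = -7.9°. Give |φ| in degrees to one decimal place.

Polar night requires cos H₀ = −tan φ tan δ ≥ 1, i.e. tan φ tan δ ≤ −1.
The boundary is |tan φ| · |tan δ| = 1, so |φ| = 90° − |δ| = 90° − 7.9° = 82.1° in the northern hemisphere.

|φ| = 82.1°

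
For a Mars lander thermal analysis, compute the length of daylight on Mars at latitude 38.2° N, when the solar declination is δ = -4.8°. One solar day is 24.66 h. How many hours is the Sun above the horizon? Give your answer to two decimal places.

cos h₀ = −tan ϕ · tan δ = −tan(+38.2°) × tan(-4.800°) = 0.0661, so h₀ = 1.5047 rad = 86.21°.
Daylight = 2h₀/(2π) × 24.66 h = (1.5047/π) × 24.66 = 11.81 h.

11.81 h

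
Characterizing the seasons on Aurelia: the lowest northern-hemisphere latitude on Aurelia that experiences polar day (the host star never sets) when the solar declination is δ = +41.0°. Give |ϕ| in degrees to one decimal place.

|ϕ| = 49.0°

Polar day requires cos h₀ = −tan ϕ tan δ ≤ −1, i.e. tan ϕ tan δ ≥ 1.
The boundary is |tan ϕ| · |tan δ| = 1, so |ϕ| = 90° − |δ| = 90° − 41.0° = 49.0° in the northern hemisphere.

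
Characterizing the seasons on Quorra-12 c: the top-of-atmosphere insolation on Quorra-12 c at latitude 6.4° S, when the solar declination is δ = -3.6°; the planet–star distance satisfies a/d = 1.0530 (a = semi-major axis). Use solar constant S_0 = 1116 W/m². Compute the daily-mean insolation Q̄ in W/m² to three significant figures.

cos h₀ = −tan(-6.4°) tan(-3.600°) = -0.0071, h₀ = 1.5779 rad.
Bracket: h₀ sin ϕ sin δ + cos ϕ cos δ sin h₀ = 1.5779×-0.11147×-0.06279 + 0.99377×0.99803×0.99998 = 0.011044 + 0.991792 = 1.002836.
Inverse-square distance factor (a/d)² = 1.0530² = 1.108809.
Q̄ = (S_0/π) × 1.108809 × [bracket] = (1116/π) × 1.108809 × 1.002836 = 395.0 W/m².

Q̄ ≈ 395 W/m²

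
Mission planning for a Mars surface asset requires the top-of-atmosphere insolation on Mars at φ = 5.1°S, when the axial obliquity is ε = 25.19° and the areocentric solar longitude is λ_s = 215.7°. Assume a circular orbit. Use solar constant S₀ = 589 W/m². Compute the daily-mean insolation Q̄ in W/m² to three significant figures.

sin δ = sin 25.19° × sin 215.7° = -0.24837, so δ = -14.381°.
cos H₀ = −tan(-5.1°) tan(-14.381°) = -0.0229, H₀ = 1.5937 rad.
Bracket: H₀ sin φ sin δ + cos φ cos δ sin H₀ = 1.5937×-0.08889×-0.24837 + 0.99604×0.96867×0.99974 = 0.035185 + 0.964583 = 0.999768.
Q̄ = (S₀/π) × [bracket] = (589/π) × 0.999768 = 187.4 W/m².

Q̄ ≈ 187 W/m²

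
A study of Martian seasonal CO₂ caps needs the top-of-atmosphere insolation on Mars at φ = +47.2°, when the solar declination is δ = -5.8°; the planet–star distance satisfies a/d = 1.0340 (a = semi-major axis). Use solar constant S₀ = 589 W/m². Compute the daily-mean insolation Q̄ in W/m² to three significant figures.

Q̄ ≈ 113 W/m²

cos H₀ = −tan(+47.2°) tan(-5.800°) = 0.1097, H₀ = 1.4609 rad.
Bracket: H₀ sin φ sin δ + cos φ cos δ sin H₀ = 1.4609×0.73373×-0.10106 + 0.67944×0.99488×0.99397 = -0.108327 + 0.671885 = 0.563558.
Inverse-square distance factor (a/d)² = 1.0340² = 1.069156.
Q̄ = (S₀/π) × 1.069156 × [bracket] = (589/π) × 1.069156 × 0.563558 = 113.0 W/m².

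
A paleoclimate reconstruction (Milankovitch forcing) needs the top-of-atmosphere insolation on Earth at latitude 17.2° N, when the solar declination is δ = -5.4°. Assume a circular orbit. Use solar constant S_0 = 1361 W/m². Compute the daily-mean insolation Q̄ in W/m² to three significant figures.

cos h₀ = −tan(+17.2°) tan(-5.400°) = 0.0293, h₀ = 1.5415 rad.
Bracket: h₀ sin ϕ sin δ + cos ϕ cos δ sin h₀ = 1.5415×0.29571×-0.09411 + 0.95528×0.99556×0.99957 = -0.042899 + 0.950630 = 0.907731.
Q̄ = (S_0/π) × [bracket] = (1361/π) × 0.907731 = 393.2 W/m².

Q̄ ≈ 393 W/m²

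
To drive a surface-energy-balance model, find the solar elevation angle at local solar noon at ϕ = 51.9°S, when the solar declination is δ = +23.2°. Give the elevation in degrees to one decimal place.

At local noon the hour angle is zero, so the zenith angle equals |ϕ − δ| = |-51.9° − (+23.200°)| = 75.100°.
Elevation = 90° − 75.100° = 14.9°.

14.9°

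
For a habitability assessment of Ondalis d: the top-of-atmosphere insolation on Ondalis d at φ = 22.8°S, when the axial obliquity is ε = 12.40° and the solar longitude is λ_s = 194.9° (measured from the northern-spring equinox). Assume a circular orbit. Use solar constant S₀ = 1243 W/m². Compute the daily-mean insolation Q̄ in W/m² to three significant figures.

Solar declination: sin δ = sin ε · sin λ_s = sin 12.40° × sin 194.9° = -0.05522, so δ = -3.165°.
cos H₀ = −tan(-22.8°) tan(-3.165°) = -0.0232, H₀ = 1.5940 rad.
Bracket: H₀ sin φ sin δ + cos φ cos δ sin H₀ = 1.5940×-0.38752×-0.05522 + 0.92186×0.99847×0.99973 = 0.034110 + 0.920201 = 0.954311.
Q̄ = (S₀/π) × [bracket] = (1243/π) × 0.954311 = 377.6 W/m².

Q̄ ≈ 378 W/m²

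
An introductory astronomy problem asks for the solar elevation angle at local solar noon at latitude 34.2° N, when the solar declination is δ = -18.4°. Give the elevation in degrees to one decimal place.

37.4°

At local noon the hour angle is zero, so the zenith angle equals |φ − δ| = |+34.2° − (-18.400°)| = 52.600°.
Elevation = 90° − 52.600° = 37.4°.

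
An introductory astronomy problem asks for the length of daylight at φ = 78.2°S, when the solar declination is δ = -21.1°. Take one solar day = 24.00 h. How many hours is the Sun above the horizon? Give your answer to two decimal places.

Sunrise equation: cos H₀ = −tan φ · tan δ = -1.8470 ≤ −1, so the Sun never sets (polar day) and H₀ = π.
Daylight = 2H₀/(2π) × 24.00 h = (3.1416/π) × 24.00 = 24.00 h.

24.00 h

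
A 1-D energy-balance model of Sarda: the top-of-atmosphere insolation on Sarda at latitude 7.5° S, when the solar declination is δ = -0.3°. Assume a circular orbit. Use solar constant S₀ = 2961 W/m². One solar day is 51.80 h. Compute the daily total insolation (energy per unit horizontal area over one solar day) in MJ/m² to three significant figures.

cos H₀ = −tan(-7.5°) tan(-0.300°) = -0.0007, H₀ = 1.5715 rad.
Bracket: H₀ sin φ sin δ + cos φ cos δ sin H₀ = 1.5715×-0.13053×-0.00524 + 0.99144×0.99999×1.00000 = 0.001075 + 0.991430 = 0.992505.
Q̄ = (S₀/π) × [bracket] = (2961/π) × 0.992505 = 935.45 W/m².
Daily total = Q̄ × 51.80 h × 3600 s/h = 935.45 × 51.80 × 3600 / 10⁶ = 174.4 MJ/m².

174 MJ/m²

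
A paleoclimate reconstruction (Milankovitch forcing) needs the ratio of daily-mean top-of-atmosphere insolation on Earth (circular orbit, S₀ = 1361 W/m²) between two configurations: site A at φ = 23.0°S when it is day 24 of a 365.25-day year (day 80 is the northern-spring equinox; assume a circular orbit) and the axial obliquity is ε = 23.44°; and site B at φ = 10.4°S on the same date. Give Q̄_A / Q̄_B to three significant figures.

— Configuration A (φ=-23.0°):
Solar longitude: λ_s = 360° × (24 − 80)/365.25 = -55.195°, i.e. -55.195° + 360° = 304.805°.
sin δ = sin 23.44° × sin 304.805° = -0.32662, so δ = -19.064°.
cos H₀ = −tan(-23.0°) tan(-19.064°) = -0.1467, H₀ = 1.7180 rad.
Bracket: H₀ sin φ sin δ + cos φ cos δ sin H₀ = 1.7180×-0.39073×-0.32662 + 0.92050×0.94515×0.98918 = 0.219252 + 0.860597 = 1.079849.
Q̄ = (S₀/π) × [bracket] = (1361/π) × 1.079849 = 467.81 W/m².
— Configuration B (φ=-10.4°):
cos H₀ = −tan(-10.4°) tan(-19.064°) = -0.0634, H₀ = 1.6343 rad.
Bracket: H₀ sin φ sin δ + cos φ cos δ sin H₀ = 1.6343×-0.18052×-0.32662 + 0.98357×0.94515×0.99799 = 0.096361 + 0.927753 = 1.024114.
Q̄ = (S₀/π) × [bracket] = (1361/π) × 1.024114 = 443.67 W/m².
Ratio Q̄_A / Q̄_B = 467.81 / 443.67 = 1.054.

Q̄_A / Q̄_B ≈ 1.05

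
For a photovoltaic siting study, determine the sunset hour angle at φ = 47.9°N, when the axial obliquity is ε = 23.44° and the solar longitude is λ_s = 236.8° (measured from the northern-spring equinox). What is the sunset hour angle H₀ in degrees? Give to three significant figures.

Solar declination: sin δ = sin ε · sin λ_s = sin 23.44° × sin 236.8° = -0.33286, so δ = -19.442°.
cos H₀ = −tan φ · tan δ = −tan(+47.9°) × tan(-19.442°) = 0.3907, so H₀ = 1.1695 rad = 67.00°.

H₀ = 67.0°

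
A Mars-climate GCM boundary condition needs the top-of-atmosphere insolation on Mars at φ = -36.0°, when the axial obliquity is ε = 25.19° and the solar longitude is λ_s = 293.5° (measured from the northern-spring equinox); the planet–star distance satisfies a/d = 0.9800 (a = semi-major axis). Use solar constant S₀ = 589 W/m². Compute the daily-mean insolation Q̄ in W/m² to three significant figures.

Q̄ ≈ 205 W/m²

Solar declination: sin δ = sin ε · sin λ_s = sin 25.19° × sin 293.5° = -0.39032, so δ = -22.974°.
cos H₀ = −tan(-36.0°) tan(-22.974°) = -0.3080, H₀ = 1.8839 rad.
Bracket: H₀ sin φ sin δ + cos φ cos δ sin H₀ = 1.8839×-0.58779×-0.39032 + 0.80902×0.92068×0.95138 = 0.432216 + 0.708634 = 1.140850.
Inverse-square distance factor (a/d)² = 0.9800² = 0.960400.
Q̄ = (S₀/π) × 0.960400 × [bracket] = (589/π) × 0.960400 × 1.140850 = 205.4 W/m².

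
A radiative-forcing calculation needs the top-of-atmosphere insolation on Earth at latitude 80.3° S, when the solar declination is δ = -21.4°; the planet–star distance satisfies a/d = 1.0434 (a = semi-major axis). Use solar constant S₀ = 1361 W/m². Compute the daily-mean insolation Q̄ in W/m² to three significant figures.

cos H₀ = −tan(-80.3°) tan(-21.400°) = -2.2927 ≤ −1 ⇒ polar day, H₀ = π.
Bracket: H₀ sin φ sin δ + cos φ cos δ sin H₀ = 3.1416×-0.98570×-0.36488 + 0.16849×0.93106×0.00000 = 1.129915 + 0.000000 = 1.129915.
Inverse-square distance factor (a/d)² = 1.0434² = 1.088684.
Q̄ = (S₀/π) × 1.088684 × [bracket] = (1361/π) × 1.088684 × 1.129915 = 532.9 W/m².

Q̄ ≈ 533 W/m²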